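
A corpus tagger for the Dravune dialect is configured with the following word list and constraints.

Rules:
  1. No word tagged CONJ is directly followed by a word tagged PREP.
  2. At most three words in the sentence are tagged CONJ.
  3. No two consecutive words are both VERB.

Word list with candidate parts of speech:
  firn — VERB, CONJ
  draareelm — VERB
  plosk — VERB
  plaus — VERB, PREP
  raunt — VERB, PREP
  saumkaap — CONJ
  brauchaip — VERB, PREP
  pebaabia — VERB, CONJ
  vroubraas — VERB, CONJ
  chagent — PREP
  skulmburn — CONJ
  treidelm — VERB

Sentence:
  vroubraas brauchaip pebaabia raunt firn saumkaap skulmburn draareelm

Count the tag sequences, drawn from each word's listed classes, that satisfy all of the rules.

2

Candidates per position — 1:vroubraas {VERB,CONJ}; 2:brauchaip {VERB,PREP}; 3:pebaabia {VERB,CONJ}; 4:raunt {VERB,PREP}; 5:firn {VERB,CONJ}; 6:saumkaap {CONJ}; 7:skulmburn {CONJ}; 8:draareelm {VERB}.
There are 32 candidate sequences in total.
The sequences that satisfy every rule: VERB PREP VERB PREP VERB CONJ CONJ VERB; VERB PREP VERB PREP CONJ CONJ CONJ VERB.
Count = 2.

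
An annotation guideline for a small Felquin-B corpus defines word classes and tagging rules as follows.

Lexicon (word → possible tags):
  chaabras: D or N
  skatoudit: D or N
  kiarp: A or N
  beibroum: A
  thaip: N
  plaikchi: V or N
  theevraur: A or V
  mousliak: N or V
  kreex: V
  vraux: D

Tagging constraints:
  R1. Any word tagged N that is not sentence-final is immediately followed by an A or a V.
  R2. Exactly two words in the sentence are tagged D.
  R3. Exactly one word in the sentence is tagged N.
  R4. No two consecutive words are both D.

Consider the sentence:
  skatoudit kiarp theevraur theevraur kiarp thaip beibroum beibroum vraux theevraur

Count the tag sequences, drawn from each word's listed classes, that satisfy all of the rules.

Candidates per position — 1:skatoudit {D,N}; 2:kiarp {A,N}; 3:theevraur {A,V}; 4:theevraur {A,V}; 5:kiarp {A,N}; 6:thaip {N}; 7:beibroum {A}; 8:beibroum {A}; 9:vraux {D}; 10:theevraur {A,V}.
There are 64 candidate sequences in total.
Checking each against the rules leaves 8 sequences.
Count = 8.

8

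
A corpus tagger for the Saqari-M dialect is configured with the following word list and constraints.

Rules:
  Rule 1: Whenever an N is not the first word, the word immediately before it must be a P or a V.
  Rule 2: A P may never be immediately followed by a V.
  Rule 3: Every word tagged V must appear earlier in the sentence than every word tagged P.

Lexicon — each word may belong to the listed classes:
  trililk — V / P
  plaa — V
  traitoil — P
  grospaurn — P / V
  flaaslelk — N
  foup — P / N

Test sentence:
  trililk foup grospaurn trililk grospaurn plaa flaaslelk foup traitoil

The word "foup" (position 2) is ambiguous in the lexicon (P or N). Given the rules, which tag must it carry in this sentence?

N

Candidates per position — 1:trililk {V,P}; 2:foup {P,N}; 3:grospaurn {P,V}; 4:trililk {V,P}; 5:grospaurn {P,V}; 6:plaa {V}; 7:flaaslelk {N}; 8:foup {P,N}; 9:traitoil {P}.
Word 1 cannot be P — rule 3 would then fail for every completion. It is V.
Word 2 cannot be P — rule 2 would then fail for every completion. It is N.
Word 3 cannot be P — rule 2 would then fail for every completion. It is V.
Word 4 cannot be P — rule 2 would then fail for every completion. It is V.
Word 5 cannot be P — rule 2 would then fail for every completion. It is V.
Word 8 cannot be N — rule 1 would then fail for every completion. It is P.
That leaves exactly one tagging: V N V V V V N P P.
Check: rule 1 holds; rule 2 holds; rule 3 holds.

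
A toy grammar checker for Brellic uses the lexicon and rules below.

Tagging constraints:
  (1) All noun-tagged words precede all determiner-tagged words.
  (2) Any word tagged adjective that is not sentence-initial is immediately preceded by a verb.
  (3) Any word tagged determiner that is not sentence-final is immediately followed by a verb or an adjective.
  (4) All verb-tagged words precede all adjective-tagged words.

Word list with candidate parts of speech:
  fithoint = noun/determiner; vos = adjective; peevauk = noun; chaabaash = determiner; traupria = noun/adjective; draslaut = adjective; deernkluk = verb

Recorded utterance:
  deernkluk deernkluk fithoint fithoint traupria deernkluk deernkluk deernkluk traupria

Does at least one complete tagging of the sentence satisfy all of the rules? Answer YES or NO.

YES

Candidates per position — 1:deernkluk {verb}; 2:deernkluk {verb}; 3:fithoint {noun,determiner}; 4:fithoint {noun,determiner}; 5:traupria {noun,adjective}; 6:deernkluk {verb}; 7:deernkluk {verb}; 8:deernkluk {verb}; 9:traupria {noun,adjective}.
One satisfying assignment: verb verb noun noun noun verb verb verb adjective.
Verifying each rule — rule 1 ok; rule 2 ok; rule 3 ok; rule 4 ok.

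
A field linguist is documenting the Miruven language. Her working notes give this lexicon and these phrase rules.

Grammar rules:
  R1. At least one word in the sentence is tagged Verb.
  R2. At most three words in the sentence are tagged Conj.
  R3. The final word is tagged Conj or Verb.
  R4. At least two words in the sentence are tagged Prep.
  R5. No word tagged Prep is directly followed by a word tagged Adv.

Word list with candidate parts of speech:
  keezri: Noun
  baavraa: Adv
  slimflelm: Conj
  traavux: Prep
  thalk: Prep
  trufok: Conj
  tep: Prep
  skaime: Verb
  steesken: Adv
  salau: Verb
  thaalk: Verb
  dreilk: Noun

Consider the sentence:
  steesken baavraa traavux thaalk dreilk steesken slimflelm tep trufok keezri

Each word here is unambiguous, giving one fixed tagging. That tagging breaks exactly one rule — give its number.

Fixed tagging: Adv Adv Prep Verb Noun Adv Conj Prep Conj Noun.
Rule check: R1 pass, R2 pass, R3 fail, R4 pass, R5 pass.
Only rule 3 fails.

3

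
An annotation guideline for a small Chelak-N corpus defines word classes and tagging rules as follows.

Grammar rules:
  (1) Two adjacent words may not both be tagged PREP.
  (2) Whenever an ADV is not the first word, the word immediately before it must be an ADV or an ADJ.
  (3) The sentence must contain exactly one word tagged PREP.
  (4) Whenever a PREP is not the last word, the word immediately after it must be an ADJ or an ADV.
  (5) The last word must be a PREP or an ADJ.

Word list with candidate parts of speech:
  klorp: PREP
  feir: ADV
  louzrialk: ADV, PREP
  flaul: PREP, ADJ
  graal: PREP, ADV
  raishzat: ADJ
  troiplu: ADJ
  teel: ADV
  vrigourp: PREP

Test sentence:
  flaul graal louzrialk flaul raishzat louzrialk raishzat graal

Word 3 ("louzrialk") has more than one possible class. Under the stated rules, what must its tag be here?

Candidates per position — 1:flaul {PREP,ADJ}; 2:graal {PREP,ADV}; 3:louzrialk {ADV,PREP}; 4:flaul {PREP,ADJ}; 5:raishzat {ADJ}; 6:louzrialk {ADV,PREP}; 7:raishzat {ADJ}; 8:graal {PREP,ADV}.
If word 8 were ADV, no tagging could satisfy rule 5; so word 8 is PREP.
If word 1 were PREP, no tagging could satisfy rule 3; so word 1 is ADJ.
If word 2 were PREP, no tagging could satisfy rule 3; so word 2 is ADV.
If word 3 were PREP, no tagging could satisfy rule 3; so word 3 is ADV.
If word 4 were PREP, no tagging could satisfy rule 3; so word 4 is ADJ.
If word 6 were PREP, no tagging could satisfy rule 3; so word 6 is ADV.
So the tagging must be: ADJ ADV ADV ADJ ADJ ADV ADJ PREP.
Verifying each rule — rule 1 holds; rule 2 holds; rule 3 holds; rule 4 holds; rule 5 holds.

ADV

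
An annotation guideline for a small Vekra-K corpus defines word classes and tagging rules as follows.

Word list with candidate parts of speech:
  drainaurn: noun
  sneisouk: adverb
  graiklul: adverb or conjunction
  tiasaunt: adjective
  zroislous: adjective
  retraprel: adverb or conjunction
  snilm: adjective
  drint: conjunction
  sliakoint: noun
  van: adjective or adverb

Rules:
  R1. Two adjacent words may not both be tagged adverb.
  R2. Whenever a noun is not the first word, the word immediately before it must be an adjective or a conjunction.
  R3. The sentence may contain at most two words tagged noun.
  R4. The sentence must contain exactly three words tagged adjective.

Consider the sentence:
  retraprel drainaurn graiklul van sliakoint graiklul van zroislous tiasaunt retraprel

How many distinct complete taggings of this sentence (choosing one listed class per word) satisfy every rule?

4

Candidates per position — 1:retraprel {adverb,conjunction}; 2:drainaurn {noun}; 3:graiklul {adverb,conjunction}; 4:van {adjective,adverb}; 5:sliakoint {noun}; 6:graiklul {adverb,conjunction}; 7:van {adjective,adverb}; 8:zroislous {adjective}; 9:tiasaunt {adjective}; 10:retraprel {adverb,conjunction}.
There are 64 candidate sequences in total.
The sequences that satisfy every rule: conjunction noun adverb adjective noun conjunction adverb adjective adjective adverb; conjunction noun adverb adjective noun conjunction adverb adjective adjective conjunction; conjunction noun conjunction adjective noun conjunction adverb adjective adjective adverb; conjunction noun conjunction adjective noun conjunction adverb adjective adjective conjunction.
Count = 4.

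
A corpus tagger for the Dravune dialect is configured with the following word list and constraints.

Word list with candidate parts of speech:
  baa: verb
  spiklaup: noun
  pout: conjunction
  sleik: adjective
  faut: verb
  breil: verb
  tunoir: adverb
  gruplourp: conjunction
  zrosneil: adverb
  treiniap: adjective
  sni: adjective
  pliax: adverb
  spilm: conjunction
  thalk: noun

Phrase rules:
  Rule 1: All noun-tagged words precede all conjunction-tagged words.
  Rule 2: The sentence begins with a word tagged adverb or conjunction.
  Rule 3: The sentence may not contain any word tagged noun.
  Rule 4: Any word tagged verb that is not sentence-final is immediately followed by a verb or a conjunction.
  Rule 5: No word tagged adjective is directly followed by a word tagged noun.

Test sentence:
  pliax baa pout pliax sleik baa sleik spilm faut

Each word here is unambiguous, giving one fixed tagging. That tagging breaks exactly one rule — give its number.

4

Fixed tagging: adverb verb conjunction adverb adjective verb adjective conjunction verb.
Checking each rule: R1 holds, R2 holds, R3 holds, R4 violated, R5 holds.
Only rule 4 fails.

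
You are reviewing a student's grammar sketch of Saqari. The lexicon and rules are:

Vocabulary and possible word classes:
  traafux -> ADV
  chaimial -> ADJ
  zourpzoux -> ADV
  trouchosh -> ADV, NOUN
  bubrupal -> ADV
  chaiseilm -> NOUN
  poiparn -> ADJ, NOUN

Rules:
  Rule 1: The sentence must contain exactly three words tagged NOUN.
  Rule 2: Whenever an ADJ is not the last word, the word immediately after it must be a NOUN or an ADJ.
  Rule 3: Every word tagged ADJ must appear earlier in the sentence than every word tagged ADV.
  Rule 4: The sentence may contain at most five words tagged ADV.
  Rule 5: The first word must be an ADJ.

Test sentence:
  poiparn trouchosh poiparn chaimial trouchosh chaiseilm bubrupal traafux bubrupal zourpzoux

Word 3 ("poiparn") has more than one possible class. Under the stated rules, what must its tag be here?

ADJ

Candidates per position — 1:poiparn {ADJ,NOUN}; 2:trouchosh {ADV,NOUN}; 3:poiparn {ADJ,NOUN}; 4:chaimial {ADJ}; 5:trouchosh {ADV,NOUN}; 6:chaiseilm {NOUN}; 7:bubrupal {ADV}; 8:traafux {ADV}; 9:bubrupal {ADV}; 10:zourpzoux {ADV}.
Position 1: NOUN is ruled out by rule 5; that leaves ADJ.
Position 2: ADV is ruled out by rule 2; that leaves NOUN.
Position 5: ADV is ruled out by rule 2; that leaves NOUN.
Position 3: NOUN is ruled out by rule 1; that leaves ADJ.
The unique satisfying tagging is: ADJ NOUN ADJ ADJ NOUN NOUN ADV ADV ADV ADV.
Check: rule 1 holds; rule 2 holds; rule 3 holds; rule 4 holds; rule 5 holds.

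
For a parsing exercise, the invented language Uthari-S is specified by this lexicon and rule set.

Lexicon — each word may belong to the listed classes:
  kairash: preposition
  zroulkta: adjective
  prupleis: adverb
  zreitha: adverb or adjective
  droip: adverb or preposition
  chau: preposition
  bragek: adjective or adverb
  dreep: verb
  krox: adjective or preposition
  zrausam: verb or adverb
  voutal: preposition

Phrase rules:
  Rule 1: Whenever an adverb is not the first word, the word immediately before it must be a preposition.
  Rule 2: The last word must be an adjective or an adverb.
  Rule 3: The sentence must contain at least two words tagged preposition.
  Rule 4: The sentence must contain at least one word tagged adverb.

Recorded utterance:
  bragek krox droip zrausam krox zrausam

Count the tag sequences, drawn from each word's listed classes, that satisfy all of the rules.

Candidates per position — 1:bragek {adjective,adverb}; 2:krox {adjective,preposition}; 3:droip {adverb,preposition}; 4:zrausam {verb,adverb}; 5:krox {adjective,preposition}; 6:zrausam {verb,adverb}.
There are 64 candidate sequences in total.
Checking each against the rules leaves 10 sequences.
Count = 10.

10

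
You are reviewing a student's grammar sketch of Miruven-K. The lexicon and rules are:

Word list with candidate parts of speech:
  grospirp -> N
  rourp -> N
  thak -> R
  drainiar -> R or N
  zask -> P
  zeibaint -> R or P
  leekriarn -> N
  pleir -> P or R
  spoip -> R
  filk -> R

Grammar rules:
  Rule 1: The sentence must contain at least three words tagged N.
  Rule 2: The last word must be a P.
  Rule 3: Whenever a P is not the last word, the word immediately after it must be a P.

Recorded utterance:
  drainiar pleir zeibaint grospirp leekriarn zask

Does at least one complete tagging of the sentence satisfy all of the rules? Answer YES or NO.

YES

Candidates per position — 1:drainiar {R,N}; 2:pleir {P,R}; 3:zeibaint {R,P}; 4:grospirp {N}; 5:leekriarn {N}; 6:zask {P}.
One satisfying assignment: N R R N N P.
Rule-by-rule: rule 1 ok; rule 2 ok; rule 3 ok.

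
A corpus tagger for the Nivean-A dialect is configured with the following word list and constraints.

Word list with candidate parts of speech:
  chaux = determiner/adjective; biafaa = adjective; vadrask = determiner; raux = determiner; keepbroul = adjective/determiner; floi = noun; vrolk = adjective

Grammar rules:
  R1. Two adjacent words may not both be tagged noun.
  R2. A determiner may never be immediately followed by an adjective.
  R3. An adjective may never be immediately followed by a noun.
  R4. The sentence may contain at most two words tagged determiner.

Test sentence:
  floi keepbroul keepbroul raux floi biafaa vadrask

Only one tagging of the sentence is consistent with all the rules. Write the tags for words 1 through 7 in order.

Candidates per position — 1:floi {noun}; 2:keepbroul {adjective,determiner}; 3:keepbroul {adjective,determiner}; 4:raux {determiner}; 5:floi {noun}; 6:biafaa {adjective}; 7:vadrask {determiner}.
Position 2: tagging it determiner would leave rule 4 unsatisfiable, so it must be adjective.
Position 3: tagging it determiner would leave rule 4 unsatisfiable, so it must be adjective.
The unique satisfying tagging is: noun adjective adjective determiner noun adjective determiner.
Checking: rule 1 holds; rule 2 holds; rule 3 holds; rule 4 holds.

noun adjective adjective determiner noun adjective determiner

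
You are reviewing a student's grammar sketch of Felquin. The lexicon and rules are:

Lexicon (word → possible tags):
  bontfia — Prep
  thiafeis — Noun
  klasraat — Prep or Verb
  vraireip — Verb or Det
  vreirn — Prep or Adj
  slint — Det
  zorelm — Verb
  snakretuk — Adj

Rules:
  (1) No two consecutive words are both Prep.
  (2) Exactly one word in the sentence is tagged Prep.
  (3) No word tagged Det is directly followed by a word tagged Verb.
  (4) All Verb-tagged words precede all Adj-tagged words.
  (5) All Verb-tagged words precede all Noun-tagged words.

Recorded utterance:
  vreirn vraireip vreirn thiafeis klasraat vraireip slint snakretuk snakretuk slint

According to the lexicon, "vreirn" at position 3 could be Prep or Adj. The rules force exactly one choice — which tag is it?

Adj

Candidates per position — 1:vreirn {Prep,Adj}; 2:vraireip {Verb,Det}; 3:vreirn {Prep,Adj}; 4:thiafeis {Noun}; 5:klasraat {Prep,Verb}; 6:vraireip {Verb,Det}; 7:slint {Det}; 8:snakretuk {Adj}; 9:snakretuk {Adj}; 10:slint {Det}.
Word 5 cannot be Verb — rule 5 would then fail for every completion. It is Prep.
Word 6 cannot be Verb — rule 5 would then fail for every completion. It is Det.
Word 1 cannot be Prep — rule 2 would then fail for every completion. It is Adj.
Word 2 cannot be Verb — rule 4 would then fail for every completion. It is Det.
Word 3 cannot be Prep — rule 2 would then fail for every completion. It is Adj.
That leaves exactly one tagging: Adj Det Adj Noun Prep Det Det Adj Adj Det.
Verifying each rule — rule 1 ok; rule 2 ok; rule 3 ok; rule 4 ok; rule 5 ok.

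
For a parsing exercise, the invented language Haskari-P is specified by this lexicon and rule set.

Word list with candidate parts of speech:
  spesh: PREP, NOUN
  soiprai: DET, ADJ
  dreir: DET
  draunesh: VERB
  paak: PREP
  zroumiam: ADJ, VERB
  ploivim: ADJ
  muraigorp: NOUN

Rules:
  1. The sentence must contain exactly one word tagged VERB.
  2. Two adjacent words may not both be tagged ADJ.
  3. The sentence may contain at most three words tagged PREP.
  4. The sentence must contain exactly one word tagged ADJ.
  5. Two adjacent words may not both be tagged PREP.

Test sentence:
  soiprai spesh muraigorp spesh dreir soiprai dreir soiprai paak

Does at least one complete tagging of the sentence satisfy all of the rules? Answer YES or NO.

NO

Candidates per position — 1:soiprai {DET,ADJ}; 2:spesh {PREP,NOUN}; 3:muraigorp {NOUN}; 4:spesh {PREP,NOUN}; 5:dreir {DET}; 6:soiprai {DET,ADJ}; 7:dreir {DET}; 8:soiprai {DET,ADJ}; 9:paak {PREP}.
Rule 1 cannot be satisfied by any choice of tags from the lexicon.
So there is no consistent tagging.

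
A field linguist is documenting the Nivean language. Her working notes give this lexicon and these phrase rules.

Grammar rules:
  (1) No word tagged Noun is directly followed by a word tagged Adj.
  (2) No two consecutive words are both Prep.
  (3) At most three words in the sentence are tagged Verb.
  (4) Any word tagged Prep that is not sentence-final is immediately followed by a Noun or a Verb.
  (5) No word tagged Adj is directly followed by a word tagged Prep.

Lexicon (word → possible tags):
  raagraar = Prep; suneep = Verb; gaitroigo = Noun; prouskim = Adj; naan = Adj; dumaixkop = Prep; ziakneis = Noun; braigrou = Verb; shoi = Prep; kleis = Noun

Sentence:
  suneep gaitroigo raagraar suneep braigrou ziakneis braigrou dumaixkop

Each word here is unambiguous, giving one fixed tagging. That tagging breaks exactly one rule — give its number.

Fixed tagging: Verb Noun Prep Verb Verb Noun Verb Prep.
Rule check: R1 pass, R2 pass, R3 fail, R4 pass, R5 pass.
Only rule 3 fails.

3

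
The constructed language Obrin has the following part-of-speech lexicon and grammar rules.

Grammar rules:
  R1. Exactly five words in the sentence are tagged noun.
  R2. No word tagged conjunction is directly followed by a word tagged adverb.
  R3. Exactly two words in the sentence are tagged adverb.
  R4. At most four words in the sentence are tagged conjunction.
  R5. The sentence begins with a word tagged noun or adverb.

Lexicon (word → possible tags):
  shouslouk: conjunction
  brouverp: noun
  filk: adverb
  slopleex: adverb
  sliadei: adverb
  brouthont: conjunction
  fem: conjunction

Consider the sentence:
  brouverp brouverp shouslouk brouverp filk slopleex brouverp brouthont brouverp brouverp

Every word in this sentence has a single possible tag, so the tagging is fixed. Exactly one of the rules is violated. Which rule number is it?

Fixed tagging: noun noun conjunction noun adverb adverb noun conjunction noun noun.
Rule check: R1 fails, R2 ok, R3 ok, R4 ok, R5 ok.
Only rule 1 fails.

1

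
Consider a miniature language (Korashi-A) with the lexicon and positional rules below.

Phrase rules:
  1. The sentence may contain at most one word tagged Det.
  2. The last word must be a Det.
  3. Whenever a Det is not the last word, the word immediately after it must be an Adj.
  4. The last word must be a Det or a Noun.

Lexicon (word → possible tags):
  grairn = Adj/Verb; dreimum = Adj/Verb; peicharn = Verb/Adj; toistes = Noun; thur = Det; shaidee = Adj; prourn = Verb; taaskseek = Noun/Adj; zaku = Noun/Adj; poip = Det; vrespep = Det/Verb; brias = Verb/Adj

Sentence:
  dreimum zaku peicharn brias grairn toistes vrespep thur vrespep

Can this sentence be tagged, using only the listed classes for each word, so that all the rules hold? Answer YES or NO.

Candidates per position — 1:dreimum {Adj,Verb}; 2:zaku {Noun,Adj}; 3:peicharn {Verb,Adj}; 4:brias {Verb,Adj}; 5:grairn {Adj,Verb}; 6:toistes {Noun}; 7:vrespep {Det,Verb}; 8:thur {Det}; 9:vrespep {Det,Verb}.
Rule 3 cannot be satisfied by any choice of tags from the lexicon.
So there is no consistent tagging.

NO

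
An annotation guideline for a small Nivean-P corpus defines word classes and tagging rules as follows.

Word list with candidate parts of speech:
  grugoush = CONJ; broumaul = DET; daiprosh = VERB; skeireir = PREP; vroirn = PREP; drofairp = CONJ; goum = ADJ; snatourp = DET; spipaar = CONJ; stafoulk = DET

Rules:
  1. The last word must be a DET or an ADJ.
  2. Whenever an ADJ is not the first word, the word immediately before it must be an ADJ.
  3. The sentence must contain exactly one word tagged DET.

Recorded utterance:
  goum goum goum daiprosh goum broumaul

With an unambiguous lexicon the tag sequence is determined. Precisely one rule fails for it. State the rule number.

Fixed tagging: ADJ ADJ ADJ VERB ADJ DET.
Rule check: R1 ✓, R2 ✗, R3 ✓.
Only rule 2 fails.

2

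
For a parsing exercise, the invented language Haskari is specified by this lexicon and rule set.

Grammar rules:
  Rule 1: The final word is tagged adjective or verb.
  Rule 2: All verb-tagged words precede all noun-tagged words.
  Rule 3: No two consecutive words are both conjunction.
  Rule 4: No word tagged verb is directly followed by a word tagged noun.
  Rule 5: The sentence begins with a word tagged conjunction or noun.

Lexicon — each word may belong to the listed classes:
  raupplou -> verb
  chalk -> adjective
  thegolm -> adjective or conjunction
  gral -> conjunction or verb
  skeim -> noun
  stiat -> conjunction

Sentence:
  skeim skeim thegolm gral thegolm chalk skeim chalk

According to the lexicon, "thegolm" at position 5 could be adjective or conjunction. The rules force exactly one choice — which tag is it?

adjective

Candidates per position — 1:skeim {noun}; 2:skeim {noun}; 3:thegolm {adjective,conjunction}; 4:gral {conjunction,verb}; 5:thegolm {adjective,conjunction}; 6:chalk {adjective}; 7:skeim {noun}; 8:chalk {adjective}.
At position 4, choosing verb makes rule 2 impossible to satisfy; hence conjunction.
At position 5, choosing conjunction makes rule 3 impossible to satisfy; hence adjective.
At position 3, choosing conjunction makes rule 3 impossible to satisfy; hence adjective.
The only consistent sequence is: noun noun adjective conjunction adjective adjective noun adjective.
Checking: rule 1 satisfied; rule 2 satisfied; rule 3 satisfied; rule 4 satisfied; rule 5 satisfied.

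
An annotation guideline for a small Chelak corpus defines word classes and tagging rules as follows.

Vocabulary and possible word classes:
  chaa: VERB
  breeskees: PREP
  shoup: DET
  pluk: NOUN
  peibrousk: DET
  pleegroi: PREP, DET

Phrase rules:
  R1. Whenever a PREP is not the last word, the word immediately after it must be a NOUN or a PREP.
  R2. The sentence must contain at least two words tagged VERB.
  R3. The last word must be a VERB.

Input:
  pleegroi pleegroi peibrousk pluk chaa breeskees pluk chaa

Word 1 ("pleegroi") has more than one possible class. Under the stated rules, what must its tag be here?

Candidates per position — 1:pleegroi {PREP,DET}; 2:pleegroi {PREP,DET}; 3:peibrousk {DET}; 4:pluk {NOUN}; 5:chaa {VERB}; 6:breeskees {PREP}; 7:pluk {NOUN}; 8:chaa {VERB}.
Position 1: PREP is ruled out by rule 1; that leaves DET.
Position 2: PREP is ruled out by rule 1; that leaves DET.
The unique satisfying tagging is: DET DET DET NOUN VERB PREP NOUN VERB.
Check: rule 1 satisfied; rule 2 satisfied; rule 3 satisfied.

DET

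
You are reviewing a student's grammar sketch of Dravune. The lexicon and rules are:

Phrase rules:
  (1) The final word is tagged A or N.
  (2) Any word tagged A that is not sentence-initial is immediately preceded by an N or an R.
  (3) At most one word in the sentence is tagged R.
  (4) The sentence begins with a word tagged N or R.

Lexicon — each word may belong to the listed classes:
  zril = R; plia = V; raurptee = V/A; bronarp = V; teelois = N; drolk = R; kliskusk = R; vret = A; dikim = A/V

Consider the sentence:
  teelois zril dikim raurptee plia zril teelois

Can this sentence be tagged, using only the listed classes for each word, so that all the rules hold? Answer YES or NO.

NO

Candidates per position — 1:teelois {N}; 2:zril {R}; 3:dikim {A,V}; 4:raurptee {V,A}; 5:plia {V}; 6:zril {R}; 7:teelois {N}.
Rule 3 cannot be satisfied by any choice of tags from the lexicon.
So there is no consistent tagging.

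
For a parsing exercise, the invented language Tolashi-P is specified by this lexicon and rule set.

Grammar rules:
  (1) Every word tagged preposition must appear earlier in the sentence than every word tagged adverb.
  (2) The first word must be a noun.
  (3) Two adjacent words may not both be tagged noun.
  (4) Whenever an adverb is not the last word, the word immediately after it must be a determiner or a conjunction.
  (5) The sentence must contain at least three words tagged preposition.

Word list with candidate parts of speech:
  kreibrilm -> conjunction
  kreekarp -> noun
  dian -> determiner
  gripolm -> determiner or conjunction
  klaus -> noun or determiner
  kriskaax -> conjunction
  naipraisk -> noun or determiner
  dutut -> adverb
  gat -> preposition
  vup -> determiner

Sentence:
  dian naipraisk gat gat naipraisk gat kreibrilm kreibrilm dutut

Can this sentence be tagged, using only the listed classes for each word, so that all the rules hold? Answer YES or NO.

NO

Candidates per position — 1:dian {determiner}; 2:naipraisk {noun,determiner}; 3:gat {preposition}; 4:gat {preposition}; 5:naipraisk {noun,determiner}; 6:gat {preposition}; 7:kreibrilm {conjunction}; 8:kreibrilm {conjunction}; 9:dutut {adverb}.
Rule 2 cannot be satisfied by any choice of tags from the lexicon.
So there is no consistent tagging.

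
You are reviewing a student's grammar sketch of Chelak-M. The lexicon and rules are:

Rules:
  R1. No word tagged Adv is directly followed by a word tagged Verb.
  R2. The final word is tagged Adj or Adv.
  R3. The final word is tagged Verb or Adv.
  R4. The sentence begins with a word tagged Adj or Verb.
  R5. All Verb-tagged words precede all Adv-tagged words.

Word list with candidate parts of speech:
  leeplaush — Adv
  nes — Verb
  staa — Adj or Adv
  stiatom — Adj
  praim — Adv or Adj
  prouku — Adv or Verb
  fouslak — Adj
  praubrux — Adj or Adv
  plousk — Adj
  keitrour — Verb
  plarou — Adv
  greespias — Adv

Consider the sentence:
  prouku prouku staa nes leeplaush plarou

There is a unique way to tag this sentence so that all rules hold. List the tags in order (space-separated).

Candidates per position — 1:prouku {Adv,Verb}; 2:prouku {Adv,Verb}; 3:staa {Adj,Adv}; 4:nes {Verb}; 5:leeplaush {Adv}; 6:plarou {Adv}.
Position 1: Adv is ruled out by rule 4; that leaves Verb.
Position 2: Adv is ruled out by rule 5; that leaves Verb.
Position 3: Adv is ruled out by rule 1; that leaves Adj.
That leaves exactly one tagging: Verb Verb Adj Verb Adv Adv.
Verifying each rule — rule 1 ✓; rule 2 ✓; rule 3 ✓; rule 4 ✓; rule 5 ✓.

Verb Verb Adj Verb Adv Adv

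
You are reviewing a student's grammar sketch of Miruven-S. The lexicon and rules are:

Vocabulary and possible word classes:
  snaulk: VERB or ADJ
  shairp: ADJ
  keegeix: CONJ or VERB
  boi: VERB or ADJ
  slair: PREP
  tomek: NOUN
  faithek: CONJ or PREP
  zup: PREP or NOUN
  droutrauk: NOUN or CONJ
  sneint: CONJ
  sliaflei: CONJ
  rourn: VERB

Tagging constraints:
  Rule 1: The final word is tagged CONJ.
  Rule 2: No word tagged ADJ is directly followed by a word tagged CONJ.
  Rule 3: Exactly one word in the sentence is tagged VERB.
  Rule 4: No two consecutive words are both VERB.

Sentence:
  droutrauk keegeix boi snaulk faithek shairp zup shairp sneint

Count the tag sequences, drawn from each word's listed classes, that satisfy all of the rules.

0

Candidates per position — 1:droutrauk {NOUN,CONJ}; 2:keegeix {CONJ,VERB}; 3:boi {VERB,ADJ}; 4:snaulk {VERB,ADJ}; 5:faithek {CONJ,PREP}; 6:shairp {ADJ}; 7:zup {PREP,NOUN}; 8:shairp {ADJ}; 9:sneint {CONJ}.
There are 64 candidate sequences in total.
Rule 2 cannot be satisfied by any choice of tags from the lexicon.
So there is no consistent tagging.
Count = 0.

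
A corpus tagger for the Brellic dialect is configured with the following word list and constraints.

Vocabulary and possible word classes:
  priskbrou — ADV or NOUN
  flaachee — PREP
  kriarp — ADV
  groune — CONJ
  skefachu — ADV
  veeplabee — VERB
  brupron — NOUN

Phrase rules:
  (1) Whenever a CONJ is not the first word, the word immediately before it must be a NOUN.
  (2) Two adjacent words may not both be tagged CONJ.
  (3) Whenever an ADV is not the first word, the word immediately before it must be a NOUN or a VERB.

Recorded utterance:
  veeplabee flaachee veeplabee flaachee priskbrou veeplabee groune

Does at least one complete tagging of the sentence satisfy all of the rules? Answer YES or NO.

Candidates per position — 1:veeplabee {VERB}; 2:flaachee {PREP}; 3:veeplabee {VERB}; 4:flaachee {PREP}; 5:priskbrou {ADV,NOUN}; 6:veeplabee {VERB}; 7:groune {CONJ}.
Rule 1 cannot be satisfied by any choice of tags from the lexicon.
So there is no consistent tagging.

NO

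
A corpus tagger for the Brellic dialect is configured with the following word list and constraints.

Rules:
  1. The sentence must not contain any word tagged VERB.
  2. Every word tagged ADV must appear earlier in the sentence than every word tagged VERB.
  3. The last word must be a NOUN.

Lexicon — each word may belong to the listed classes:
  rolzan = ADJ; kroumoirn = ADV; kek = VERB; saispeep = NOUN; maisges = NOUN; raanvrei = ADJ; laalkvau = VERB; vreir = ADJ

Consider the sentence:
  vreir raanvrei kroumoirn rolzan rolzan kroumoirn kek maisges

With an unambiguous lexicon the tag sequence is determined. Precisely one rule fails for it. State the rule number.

Fixed tagging: ADJ ADJ ADV ADJ ADJ ADV VERB NOUN.
Checking each rule: R1 fails, R2 ok, R3 ok.
Only rule 1 fails.

1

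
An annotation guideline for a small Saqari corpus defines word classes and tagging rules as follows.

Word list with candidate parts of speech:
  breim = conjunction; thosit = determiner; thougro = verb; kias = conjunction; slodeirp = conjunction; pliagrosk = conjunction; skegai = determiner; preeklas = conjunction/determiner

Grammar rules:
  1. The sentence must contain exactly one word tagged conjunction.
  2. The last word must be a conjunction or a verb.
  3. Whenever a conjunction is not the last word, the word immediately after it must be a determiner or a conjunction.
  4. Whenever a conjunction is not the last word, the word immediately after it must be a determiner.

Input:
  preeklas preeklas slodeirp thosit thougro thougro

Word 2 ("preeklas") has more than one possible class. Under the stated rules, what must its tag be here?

Candidates per position — 1:preeklas {conjunction,determiner}; 2:preeklas {conjunction,determiner}; 3:slodeirp {conjunction}; 4:thosit {determiner}; 5:thougro {verb}; 6:thougro {verb}.
If word 1 were conjunction, no tagging could satisfy rule 1; so word 1 is determiner.
If word 2 were conjunction, no tagging could satisfy rule 1; so word 2 is determiner.
The only consistent sequence is: determiner determiner conjunction determiner verb verb.
Checking: rule 1 ✓; rule 2 ✓; rule 3 ✓; rule 4 ✓.

determiner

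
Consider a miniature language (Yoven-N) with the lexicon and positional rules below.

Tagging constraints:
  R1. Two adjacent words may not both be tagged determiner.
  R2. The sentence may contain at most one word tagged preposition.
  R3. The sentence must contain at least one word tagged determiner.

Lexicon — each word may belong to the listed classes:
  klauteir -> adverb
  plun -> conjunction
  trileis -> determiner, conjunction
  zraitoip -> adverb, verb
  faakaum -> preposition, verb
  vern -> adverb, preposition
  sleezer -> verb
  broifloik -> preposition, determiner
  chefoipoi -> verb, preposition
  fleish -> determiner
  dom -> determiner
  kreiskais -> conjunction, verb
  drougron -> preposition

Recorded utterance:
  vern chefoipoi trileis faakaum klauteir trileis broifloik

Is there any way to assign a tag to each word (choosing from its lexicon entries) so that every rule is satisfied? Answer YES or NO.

YES

Candidates per position — 1:vern {adverb,preposition}; 2:chefoipoi {verb,preposition}; 3:trileis {determiner,conjunction}; 4:faakaum {preposition,verb}; 5:klauteir {adverb}; 6:trileis {determiner,conjunction}; 7:broifloik {preposition,determiner}.
One satisfying assignment: adverb verb conjunction verb adverb determiner preposition.
Checking: rule 1 holds; rule 2 holds; rule 3 holds.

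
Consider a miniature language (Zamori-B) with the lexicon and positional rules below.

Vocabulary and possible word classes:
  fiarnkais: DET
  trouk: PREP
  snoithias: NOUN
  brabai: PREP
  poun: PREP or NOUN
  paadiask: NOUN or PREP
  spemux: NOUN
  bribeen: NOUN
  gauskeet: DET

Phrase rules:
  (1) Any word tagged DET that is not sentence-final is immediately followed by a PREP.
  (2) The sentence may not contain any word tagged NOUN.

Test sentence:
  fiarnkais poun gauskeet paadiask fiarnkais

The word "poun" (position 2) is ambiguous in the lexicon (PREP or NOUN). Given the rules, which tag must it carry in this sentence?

PREP

Candidates per position — 1:fiarnkais {DET}; 2:poun {PREP,NOUN}; 3:gauskeet {DET}; 4:paadiask {NOUN,PREP}; 5:fiarnkais {DET}.
Position 2: tagging it NOUN would leave rule 1 unsatisfiable, so it must be PREP.
Position 4: tagging it NOUN would leave rule 1 unsatisfiable, so it must be PREP.
So the tagging must be: DET PREP DET PREP DET.
Verifying each rule — rule 1 ✓; rule 2 ✓.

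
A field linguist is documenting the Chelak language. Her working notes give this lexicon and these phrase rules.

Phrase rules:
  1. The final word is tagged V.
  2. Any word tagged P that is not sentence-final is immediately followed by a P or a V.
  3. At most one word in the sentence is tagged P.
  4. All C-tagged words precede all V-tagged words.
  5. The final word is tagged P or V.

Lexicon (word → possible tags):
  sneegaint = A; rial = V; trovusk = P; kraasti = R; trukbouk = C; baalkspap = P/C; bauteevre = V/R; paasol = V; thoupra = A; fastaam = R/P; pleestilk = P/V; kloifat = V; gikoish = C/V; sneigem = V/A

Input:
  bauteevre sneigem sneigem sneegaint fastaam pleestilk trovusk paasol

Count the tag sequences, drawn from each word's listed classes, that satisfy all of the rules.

8

Candidates per position — 1:bauteevre {V,R}; 2:sneigem {V,A}; 3:sneigem {V,A}; 4:sneegaint {A}; 5:fastaam {R,P}; 6:pleestilk {P,V}; 7:trovusk {P}; 8:paasol {V}.
There are 32 candidate sequences in total.
Checking each against the rules leaves 8 sequences.
Count = 8.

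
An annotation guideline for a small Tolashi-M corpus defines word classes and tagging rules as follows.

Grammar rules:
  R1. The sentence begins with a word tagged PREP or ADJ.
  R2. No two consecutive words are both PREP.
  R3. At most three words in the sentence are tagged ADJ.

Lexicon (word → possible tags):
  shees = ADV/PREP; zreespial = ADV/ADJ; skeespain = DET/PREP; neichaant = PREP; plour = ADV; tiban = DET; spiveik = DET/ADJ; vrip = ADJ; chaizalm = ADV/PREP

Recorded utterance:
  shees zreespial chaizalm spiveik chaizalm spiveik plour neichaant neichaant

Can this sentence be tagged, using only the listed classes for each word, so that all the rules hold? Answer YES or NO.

Candidates per position — 1:shees {ADV,PREP}; 2:zreespial {ADV,ADJ}; 3:chaizalm {ADV,PREP}; 4:spiveik {DET,ADJ}; 5:chaizalm {ADV,PREP}; 6:spiveik {DET,ADJ}; 7:plour {ADV}; 8:neichaant {PREP}; 9:neichaant {PREP}.
Rule 2 cannot be satisfied by any choice of tags from the lexicon.
So there is no consistent tagging.

NO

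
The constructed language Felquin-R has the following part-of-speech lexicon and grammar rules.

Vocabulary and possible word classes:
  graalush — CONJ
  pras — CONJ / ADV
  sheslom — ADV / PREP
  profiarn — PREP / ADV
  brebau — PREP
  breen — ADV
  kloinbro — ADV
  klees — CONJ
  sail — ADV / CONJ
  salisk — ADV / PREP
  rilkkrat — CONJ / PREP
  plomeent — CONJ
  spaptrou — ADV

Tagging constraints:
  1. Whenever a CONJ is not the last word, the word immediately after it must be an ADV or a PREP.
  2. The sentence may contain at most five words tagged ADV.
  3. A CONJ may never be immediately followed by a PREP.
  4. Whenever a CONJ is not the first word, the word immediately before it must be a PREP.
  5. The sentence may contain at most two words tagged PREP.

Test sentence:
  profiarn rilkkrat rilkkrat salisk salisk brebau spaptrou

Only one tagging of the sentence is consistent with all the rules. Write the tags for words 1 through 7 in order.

ADV PREP CONJ ADV ADV PREP ADV

Candidates per position — 1:profiarn {PREP,ADV}; 2:rilkkrat {CONJ,PREP}; 3:rilkkrat {CONJ,PREP}; 4:salisk {ADV,PREP}; 5:salisk {ADV,PREP}; 6:brebau {PREP}; 7:spaptrou {ADV}.
The remaining ambiguous positions (1, 2, 3, 4, 5) are resolved jointly — only one combination satisfies every rule.
The unique satisfying tagging is: ADV PREP CONJ ADV ADV PREP ADV.
Verifying each rule — rule 1 ok; rule 2 ok; rule 3 ok; rule 4 ok; rule 5 ok.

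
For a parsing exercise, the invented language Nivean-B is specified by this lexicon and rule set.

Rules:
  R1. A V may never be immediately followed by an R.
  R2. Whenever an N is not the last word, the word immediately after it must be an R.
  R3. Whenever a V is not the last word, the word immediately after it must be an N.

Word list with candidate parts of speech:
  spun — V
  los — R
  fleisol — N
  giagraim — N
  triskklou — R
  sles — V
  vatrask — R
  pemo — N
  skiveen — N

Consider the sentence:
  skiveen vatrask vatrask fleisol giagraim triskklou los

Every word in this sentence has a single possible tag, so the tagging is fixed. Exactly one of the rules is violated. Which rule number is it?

2

Fixed tagging: N R R N N R R.
Applying the rules: R1 holds, R2 violated, R3 holds.
Only rule 2 fails.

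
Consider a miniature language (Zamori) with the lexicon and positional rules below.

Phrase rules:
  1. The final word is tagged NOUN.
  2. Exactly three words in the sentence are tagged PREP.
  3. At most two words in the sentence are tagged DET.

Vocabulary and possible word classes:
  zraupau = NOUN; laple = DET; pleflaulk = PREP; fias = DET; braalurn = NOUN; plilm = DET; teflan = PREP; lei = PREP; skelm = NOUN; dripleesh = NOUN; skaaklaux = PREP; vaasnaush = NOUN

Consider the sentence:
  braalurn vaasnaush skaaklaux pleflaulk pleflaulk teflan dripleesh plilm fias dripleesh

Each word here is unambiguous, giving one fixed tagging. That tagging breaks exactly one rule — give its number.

2

Fixed tagging: NOUN NOUN PREP PREP PREP PREP NOUN DET DET NOUN.
Checking each rule: R1 holds, R2 violated, R3 holds.
Only rule 2 fails.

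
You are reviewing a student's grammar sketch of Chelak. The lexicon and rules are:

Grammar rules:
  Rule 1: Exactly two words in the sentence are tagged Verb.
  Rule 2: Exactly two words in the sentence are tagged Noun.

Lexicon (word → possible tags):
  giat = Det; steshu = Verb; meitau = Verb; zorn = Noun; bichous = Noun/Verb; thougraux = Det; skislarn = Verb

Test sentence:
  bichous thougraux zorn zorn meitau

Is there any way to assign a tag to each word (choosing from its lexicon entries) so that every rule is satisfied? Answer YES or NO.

Candidates per position — 1:bichous {Noun,Verb}; 2:thougraux {Det}; 3:zorn {Noun}; 4:zorn {Noun}; 5:meitau {Verb}.
One satisfying assignment: Verb Det Noun Noun Verb.
Rule-by-rule: rule 1 ✓; rule 2 ✓.

YES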